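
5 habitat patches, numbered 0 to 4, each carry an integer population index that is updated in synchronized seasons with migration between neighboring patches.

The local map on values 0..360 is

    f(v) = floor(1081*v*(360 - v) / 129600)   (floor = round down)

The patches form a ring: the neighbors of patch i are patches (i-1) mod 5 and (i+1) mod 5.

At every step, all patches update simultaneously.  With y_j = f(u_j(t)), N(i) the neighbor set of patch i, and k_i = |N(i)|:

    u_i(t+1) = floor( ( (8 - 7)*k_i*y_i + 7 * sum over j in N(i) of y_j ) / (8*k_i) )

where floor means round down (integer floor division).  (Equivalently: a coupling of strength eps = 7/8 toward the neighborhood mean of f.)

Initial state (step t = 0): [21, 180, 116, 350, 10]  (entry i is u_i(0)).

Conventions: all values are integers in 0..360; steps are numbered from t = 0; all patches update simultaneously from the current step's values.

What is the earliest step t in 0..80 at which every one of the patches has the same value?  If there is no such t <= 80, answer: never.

Simulating step by step:
t=0: [21, 180, 116, 350, 10]  (not all equal)
t=1: [138, 162, 160, 119, 42]  (not all equal)
t=2: [197, 261, 254, 194, 230]  (not all equal)
t=3: [236, 241, 239, 240, 265]  (not all equal)
t=4: [226, 242, 239, 226, 237]  (not all equal)
t=5: [241, 245, 244, 243, 250]  (not all equal)
t=6: [232, 237, 236, 233, 236]  (not all equal)
t=7: [243, 245, 244, 244, 246]  (not all equal)
t=8: [234, 236, 235, 234, 236]  (not all equal)
t=9: [244, 244, 244, 244, 244]  (all equal)

Answer: 9
Key observation: Synchronization is absorbing here: once all patches are equal they stay equal, and step 9 is the first all-equal step.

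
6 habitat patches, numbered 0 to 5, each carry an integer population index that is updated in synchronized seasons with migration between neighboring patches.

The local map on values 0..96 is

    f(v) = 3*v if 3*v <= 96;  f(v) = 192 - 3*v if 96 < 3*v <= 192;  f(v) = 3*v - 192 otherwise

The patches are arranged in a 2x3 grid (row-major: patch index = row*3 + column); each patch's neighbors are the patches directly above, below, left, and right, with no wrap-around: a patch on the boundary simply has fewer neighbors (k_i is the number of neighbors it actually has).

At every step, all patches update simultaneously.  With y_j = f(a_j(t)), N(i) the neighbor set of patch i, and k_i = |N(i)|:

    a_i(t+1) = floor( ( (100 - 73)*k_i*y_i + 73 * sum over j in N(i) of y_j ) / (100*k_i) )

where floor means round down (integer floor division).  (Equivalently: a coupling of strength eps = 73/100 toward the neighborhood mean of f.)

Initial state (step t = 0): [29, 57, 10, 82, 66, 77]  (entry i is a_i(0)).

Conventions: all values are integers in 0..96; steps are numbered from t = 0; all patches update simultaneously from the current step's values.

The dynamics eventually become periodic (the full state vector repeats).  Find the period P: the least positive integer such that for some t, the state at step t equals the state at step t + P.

Answer: 2
Key observation: The state at step 39, [27, 47, 69, 27, 47, 69], reappears at step 41 — and no state repeats earlier — so the cycle the system enters has period 2.

Derivation:
t=0: [29, 57, 10, 82, 66, 77]
t=1: [50, 35, 30, 48, 29, 23]
t=2: [60, 76, 81, 60, 73, 83]
t=3: [20, 31, 47, 17, 32, 43]
t=4: [68, 75, 70, 70, 76, 70]
t=5: [21, 24, 23, 22, 26, 24]
t=6: [67, 70, 71, 69, 72, 73]
t=7: [14, 18, 22, 16, 21, 23]
t=8: [48, 56, 62, 51, 58, 65]
t=9: [35, 24, 11, 34, 20, 9]
t=10: [82, 63, 45, 77, 62, 41]
t=11: [29, 29, 41, 32, 28, 41]
t=12: [90, 81, 75, 88, 84, 74]
t=13: [65, 55, 38, 69, 53, 42]
t=14: [16, 35, 55, 17, 35, 58]
t=15: [63, 62, 45, 63, 61, 46]
t=16: [4, 18, 37, 5, 17, 38]
t=17: [28, 49, 70, 27, 49, 69]
t=18: [68, 47, 26, 68, 46, 27]
t=19: [26, 48, 69, 27, 49, 70]
t=20: [68, 46, 28, 66, 47, 26]
t=21: [25, 50, 70, 24, 47, 70]
t=22: [61, 46, 26, 65, 45, 30]
t=23: [23, 49, 73, 24, 51, 73]
t=24: [61, 45, 33, 58, 45, 31]
t=25: [29, 54, 79, 28, 56, 79]
t=26: [65, 46, 39, 63, 45, 37]
t=27: [21, 47, 69, 22, 48, 70]
t=28: [59, 44, 29, 58, 45, 27]
t=29: [32, 54, 74, 31, 54, 74]
t=30: [70, 46, 30, 71, 45, 30]
t=31: [32, 54, 76, 33, 55, 77]
t=32: [70, 46, 34, 70, 46, 33]
t=33: [31, 54, 77, 31, 54, 77]
t=34: [70, 47, 35, 70, 47, 35]
t=35: [30, 51, 73, 30, 51, 73]
t=36: [71, 48, 31, 71, 48, 31]
t=37: [30, 52, 76, 30, 52, 76]
t=38: [70, 49, 36, 70, 49, 36]
t=39: [27, 47, 69, 27, 47, 69]
t=40: [70, 49, 28, 70, 49, 28]
t=41: [27, 47, 69, 27, 47, 69]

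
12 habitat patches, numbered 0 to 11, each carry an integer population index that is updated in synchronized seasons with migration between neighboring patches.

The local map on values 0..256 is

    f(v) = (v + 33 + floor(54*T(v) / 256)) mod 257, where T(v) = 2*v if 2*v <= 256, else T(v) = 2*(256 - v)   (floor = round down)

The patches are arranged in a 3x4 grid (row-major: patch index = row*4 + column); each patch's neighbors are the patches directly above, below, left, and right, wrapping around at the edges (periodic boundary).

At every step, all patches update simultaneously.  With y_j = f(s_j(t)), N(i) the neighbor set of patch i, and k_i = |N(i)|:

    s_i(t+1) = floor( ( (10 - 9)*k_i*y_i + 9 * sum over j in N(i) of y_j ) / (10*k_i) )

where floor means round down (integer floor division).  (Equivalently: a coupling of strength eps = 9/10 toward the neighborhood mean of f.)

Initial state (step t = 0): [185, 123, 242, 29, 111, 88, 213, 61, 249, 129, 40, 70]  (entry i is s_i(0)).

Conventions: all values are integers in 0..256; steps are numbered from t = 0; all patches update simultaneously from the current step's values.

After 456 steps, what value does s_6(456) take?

Simulating step by step:
t=0: [185, 123, 242, 29, 111, 88, 213, 61, 249, 129, 40, 70]
t=1: [136, 165, 87, 124, 142, 155, 88, 102, 179, 129, 93, 82]
t=2: [227, 208, 188, 178, 218, 210, 179, 184, 205, 218, 169, 194]
t=3: [59, 63, 188, 196, 61, 60, 190, 193, 65, 57, 193, 189]
t=4: [151, 146, 222, 220, 149, 147, 220, 221, 147, 150, 219, 223]
t=5: [177, 178, 59, 60, 177, 177, 59, 59, 178, 176, 59, 59]
t=6: [214, 214, 145, 144, 214, 214, 144, 145, 214, 214, 144, 145]
t=7: [55, 55, 175, 175, 55, 55, 175, 175, 55, 55, 175, 175]
t=8: [140, 140, 212, 212, 140, 140, 212, 212, 140, 140, 212, 212]
t=9: [172, 172, 54, 54, 172, 172, 54, 54, 172, 172, 54, 54]
t=10: [210, 210, 138, 138, 210, 210, 138, 138, 210, 210, 138, 138]
t=11: [53, 53, 171, 171, 53, 53, 171, 171, 53, 53, 171, 171]
t=12: [137, 137, 209, 209, 137, 137, 209, 209, 137, 137, 209, 209]
t=13: [171, 171, 52, 52, 171, 171, 52, 52, 171, 171, 52, 52]
t=14: [209, 209, 135, 135, 209, 209, 135, 135, 209, 209, 135, 135]
t=15: [52, 52, 170, 170, 52, 52, 170, 170, 52, 52, 170, 170]
t=16: [135, 135, 209, 209, 135, 135, 209, 209, 135, 135, 209, 209]
t=17: [170, 170, 52, 52, 170, 170, 52, 52, 170, 170, 52, 52]
t=18: [209, 209, 135, 135, 209, 209, 135, 135, 209, 209, 135, 135]

Answer: s_6(456) = 209
Key observation: The state at step 14, [209, 209, 135, 135, 209, 209, 135, 135, 209, 209, 135, 135], reappears at step 18: the system is in a cycle of period 4 from step 14 on.  Therefore the state at step 456 equals the state at step 14 + ((456 - 14) mod 4) = 16, which is [135, 135, 209, 209, 135, 135, 209, 209, 135, 135, 209, 209].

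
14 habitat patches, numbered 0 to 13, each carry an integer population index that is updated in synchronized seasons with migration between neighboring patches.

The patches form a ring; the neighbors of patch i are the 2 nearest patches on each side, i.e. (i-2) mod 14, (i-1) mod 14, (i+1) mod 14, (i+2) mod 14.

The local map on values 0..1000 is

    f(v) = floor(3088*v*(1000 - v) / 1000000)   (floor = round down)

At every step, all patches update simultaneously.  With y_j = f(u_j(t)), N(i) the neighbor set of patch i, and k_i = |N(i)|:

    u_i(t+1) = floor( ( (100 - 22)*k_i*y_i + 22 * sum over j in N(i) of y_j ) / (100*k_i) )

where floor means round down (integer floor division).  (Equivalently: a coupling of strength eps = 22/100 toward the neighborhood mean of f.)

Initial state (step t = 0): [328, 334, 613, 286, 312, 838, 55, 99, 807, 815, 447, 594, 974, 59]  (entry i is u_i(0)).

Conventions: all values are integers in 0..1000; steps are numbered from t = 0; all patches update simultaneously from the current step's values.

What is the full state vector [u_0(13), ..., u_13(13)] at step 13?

Simulating step by step:
t=0: [328, 334, 613, 286, 312, 838, 55, 99, 807, 815, 447, 594, 974, 59]
t=1: [622, 656, 717, 628, 623, 421, 225, 298, 465, 487, 692, 661, 190, 253]
t=2: [697, 688, 646, 716, 710, 731, 578, 658, 742, 753, 662, 675, 516, 597]
t=3: [667, 666, 692, 632, 643, 622, 726, 680, 610, 593, 681, 680, 753, 730]
t=4: [673, 681, 667, 712, 701, 715, 635, 678, 721, 732, 672, 666, 592, 618]
t=5: [685, 672, 678, 638, 651, 637, 699, 667, 631, 618, 676, 686, 733, 721]
t=6: [661, 677, 677, 708, 698, 708, 661, 688, 711, 719, 676, 663, 615, 628]
t=7: [693, 676, 672, 642, 652, 642, 681, 658, 640, 632, 674, 688, 722, 715]
t=8: [654, 674, 681, 705, 698, 705, 677, 695, 706, 711, 677, 661, 627, 634]
t=9: [697, 678, 669, 645, 651, 644, 668, 652, 644, 640, 674, 690, 716, 711]
t=10: [652, 672, 683, 703, 699, 705, 688, 700, 703, 705, 677, 660, 633, 638]
t=11: [698, 680, 668, 647, 650, 643, 658, 647, 646, 647, 674, 690, 712, 709]
t=12: [651, 670, 683, 701, 701, 706, 696, 704, 703, 701, 677, 660, 638, 640]
t=13: [699, 681, 668, 649, 648, 641, 650, 643, 646, 650, 674, 690, 708, 707]

Answer: [699, 681, 668, 649, 648, 641, 650, 643, 646, 650, 674, 690, 708, 707]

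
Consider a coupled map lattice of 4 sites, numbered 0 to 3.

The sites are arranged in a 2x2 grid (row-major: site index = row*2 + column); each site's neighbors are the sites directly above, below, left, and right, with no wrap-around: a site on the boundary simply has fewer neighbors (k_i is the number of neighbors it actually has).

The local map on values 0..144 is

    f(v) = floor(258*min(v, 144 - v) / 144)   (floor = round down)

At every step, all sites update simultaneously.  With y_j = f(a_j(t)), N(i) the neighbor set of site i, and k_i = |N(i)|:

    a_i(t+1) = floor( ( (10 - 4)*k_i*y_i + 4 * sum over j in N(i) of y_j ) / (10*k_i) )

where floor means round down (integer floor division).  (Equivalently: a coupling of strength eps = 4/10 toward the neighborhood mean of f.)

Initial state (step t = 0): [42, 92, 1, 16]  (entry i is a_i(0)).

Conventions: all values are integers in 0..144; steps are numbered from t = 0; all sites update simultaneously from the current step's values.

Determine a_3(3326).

Answer: a_3(3326) = 77
Key observation: The state at step 21, [120, 120, 120, 120], reappears at step 24: the system is in a cycle of period 3 from step 21 on.  Therefore the state at step 3326 equals the state at step 21 + ((3326 - 21) mod 3) = 23, which is [77, 77, 77, 77].

Derivation:
t=0: [42, 92, 1, 16]
t=1: [63, 76, 21, 35]
t=2: [98, 107, 57, 68]
t=3: [82, 80, 101, 106]
t=4: [104, 104, 82, 79]
t=5: [79, 80, 104, 106]
t=6: [106, 105, 79, 77]
t=7: [77, 79, 107, 109]
t=8: [108, 106, 76, 73]
t=9: [76, 79, 110, 114]
t=10: [107, 104, 70, 67]
t=11: [78, 79, 112, 111]
t=12: [105, 105, 69, 70]
t=13: [79, 80, 112, 113]
t=14: [103, 102, 68, 67]
t=15: [83, 83, 111, 111]
t=16: [99, 99, 69, 69]
t=17: [88, 88, 114, 114]
t=18: [90, 90, 62, 62]
t=19: [99, 99, 108, 108]
t=20: [76, 76, 67, 67]
t=21: [120, 120, 120, 120]
t=22: [43, 43, 43, 43]
t=23: [77, 77, 77, 77]
t=24: [120, 120, 120, 120]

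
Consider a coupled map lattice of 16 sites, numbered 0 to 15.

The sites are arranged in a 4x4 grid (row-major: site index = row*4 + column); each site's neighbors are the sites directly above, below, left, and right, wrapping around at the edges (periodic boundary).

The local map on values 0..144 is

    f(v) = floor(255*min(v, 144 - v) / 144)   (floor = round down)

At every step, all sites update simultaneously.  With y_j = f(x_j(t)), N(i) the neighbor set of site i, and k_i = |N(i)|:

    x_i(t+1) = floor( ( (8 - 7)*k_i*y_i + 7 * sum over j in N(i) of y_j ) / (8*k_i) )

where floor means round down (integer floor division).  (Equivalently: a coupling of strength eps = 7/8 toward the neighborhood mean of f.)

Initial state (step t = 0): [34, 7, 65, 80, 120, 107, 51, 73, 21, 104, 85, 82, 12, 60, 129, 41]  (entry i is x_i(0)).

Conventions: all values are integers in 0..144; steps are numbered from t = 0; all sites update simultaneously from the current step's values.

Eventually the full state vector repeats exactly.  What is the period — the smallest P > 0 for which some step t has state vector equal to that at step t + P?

Simulating step by step:
t=0: [34, 7, 65, 80, 120, 107, 51, 73, 21, 104, 85, 82, 12, 60, 129, 41]
t=1: [48, 77, 67, 95, 68, 54, 100, 93, 57, 77, 77, 87, 62, 41, 90, 67]
t=2: [105, 95, 97, 100, 95, 106, 101, 95, 110, 98, 100, 105, 95, 105, 105, 100]
t=3: [81, 73, 77, 78, 72, 80, 77, 78, 77, 69, 74, 74, 70, 79, 75, 75]
t=4: [121, 115, 119, 116, 116, 121, 117, 120, 123, 117, 121, 120, 117, 122, 119, 121]
t=5: [47, 41, 47, 42, 40, 47, 42, 46, 45, 39, 44, 40, 39, 46, 40, 44]
t=6: [72, 81, 73, 80, 80, 72, 80, 73, 70, 78, 71, 77, 78, 71, 78, 71]
t=7: [114, 124, 114, 123, 123, 114, 123, 115, 116, 123, 116, 123, 123, 116, 123, 116]
t=8: [38, 49, 38, 49, 49, 38, 49, 38, 38, 48, 38, 47, 48, 38, 48, 38]
t=9: [83, 69, 83, 69, 69, 83, 69, 82, 82, 69, 82, 69, 69, 82, 69, 82]
t=10: [120, 109, 120, 110, 110, 120, 110, 120, 120, 110, 120, 110, 110, 120, 110, 120]
t=11: [57, 44, 57, 44, 44, 57, 44, 57, 57, 44, 57, 44, 44, 57, 44, 57]
t=12: [79, 97, 79, 97, 97, 79, 97, 79, 79, 97, 79, 97, 97, 79, 97, 79]
t=13: [87, 111, 87, 111, 111, 87, 111, 87, 87, 111, 87, 111, 111, 87, 111, 87]
t=14: [63, 94, 63, 94, 94, 63, 94, 63, 63, 94, 63, 94, 94, 63, 94, 63]
t=15: [90, 108, 90, 108, 108, 90, 108, 90, 90, 108, 90, 108, 108, 90, 108, 90]
t=16: [67, 91, 67, 91, 91, 67, 91, 67, 67, 91, 67, 91, 91, 67, 91, 67]
t=17: [96, 114, 96, 114, 114, 96, 114, 96, 96, 114, 96, 114, 114, 96, 114, 96]
t=18: [57, 81, 57, 81, 81, 57, 81, 57, 57, 81, 57, 81, 81, 57, 81, 57]
t=19: [109, 101, 109, 101, 101, 109, 101, 109, 109, 101, 109, 101, 101, 109, 101, 109]
t=20: [74, 62, 74, 62, 62, 74, 62, 74, 74, 62, 74, 62, 62, 74, 62, 74]
t=21: [110, 121, 110, 121, 121, 110, 121, 110, 110, 121, 110, 121, 121, 110, 121, 110]
t=22: [42, 57, 42, 57, 57, 42, 57, 42, 42, 57, 42, 57, 57, 42, 57, 42]
t=23: [96, 77, 96, 77, 77, 96, 77, 96, 96, 77, 96, 77, 77, 96, 77, 96]
t=24: [113, 89, 113, 89, 89, 113, 89, 113, 113, 89, 113, 89, 89, 113, 89, 113]
t=25: [91, 59, 91, 59, 59, 91, 59, 91, 91, 59, 91, 59, 59, 91, 59, 91]
t=26: [102, 94, 102, 94, 94, 102, 94, 102, 102, 94, 102, 94, 94, 102, 94, 102]
t=27: [86, 75, 86, 75, 75, 86, 75, 86, 86, 75, 86, 75, 75, 86, 75, 86]
t=28: [119, 104, 119, 104, 104, 119, 104, 119, 119, 104, 119, 104, 104, 119, 104, 119]
t=29: [66, 47, 66, 47, 47, 66, 47, 66, 66, 47, 66, 47, 47, 66, 47, 66]
t=30: [87, 111, 87, 111, 111, 87, 111, 87, 87, 111, 87, 111, 111, 87, 111, 87]

Answer: 17
Key observation: The state at step 13, [87, 111, 87, 111, 111, 87, 111, 87, 87, 111, 87, 111, 111, 87, 111, 87], reappears at step 30 — and no state repeats earlier — so the cycle the system enters has period 17.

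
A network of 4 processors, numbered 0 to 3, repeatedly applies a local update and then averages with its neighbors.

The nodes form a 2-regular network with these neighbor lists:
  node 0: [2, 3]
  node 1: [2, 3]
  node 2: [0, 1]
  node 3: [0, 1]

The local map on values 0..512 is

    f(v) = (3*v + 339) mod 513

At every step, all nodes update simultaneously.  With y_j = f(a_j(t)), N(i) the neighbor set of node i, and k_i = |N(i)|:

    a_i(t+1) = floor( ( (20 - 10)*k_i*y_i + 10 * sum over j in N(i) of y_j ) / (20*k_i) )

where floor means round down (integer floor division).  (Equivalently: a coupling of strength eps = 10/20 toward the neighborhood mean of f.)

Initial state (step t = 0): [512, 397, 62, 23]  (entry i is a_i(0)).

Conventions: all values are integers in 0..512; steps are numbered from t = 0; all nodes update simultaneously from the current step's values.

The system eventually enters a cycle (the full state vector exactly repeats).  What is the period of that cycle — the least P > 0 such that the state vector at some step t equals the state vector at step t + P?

Answer: 18
Key observation: The state at step 47, [60, 60, 60, 60], reappears at step 65 — and no state repeats earlier — so the cycle the system enters has period 18.

Derivation:
t=0: [512, 397, 62, 23]
t=1: [273, 357, 216, 414]
t=2: [195, 321, 366, 150]
t=3: [377, 309, 377, 309]
t=4: [393, 291, 393, 291]
t=5: [415, 262, 415, 262]
t=6: [58, 85, 58, 85]
t=7: [20, 60, 20, 60]
t=8: [300, 104, 300, 104]
t=9: [194, 156, 194, 156]
t=10: [379, 322, 379, 322]
t=11: [407, 321, 407, 321]
t=12: [84, 212, 84, 212]
t=13: [174, 366, 174, 366]
t=14: [363, 395, 363, 395]
t=15: [426, 474, 426, 474]
t=16: [114, 186, 114, 186]
t=17: [222, 330, 222, 330]
t=18: [444, 350, 444, 350]
t=19: [189, 305, 189, 305]
t=20: [351, 269, 351, 269]
t=21: [304, 181, 304, 181]
t=22: [261, 333, 261, 333]
t=23: [150, 258, 150, 258]
t=24: [228, 134, 228, 134]
t=25: [439, 298, 439, 298]
t=26: [139, 184, 139, 184]
t=27: [276, 344, 276, 344]
t=28: [192, 294, 192, 294]
t=29: [350, 246, 350, 246]
t=30: [285, 129, 285, 129]
t=31: [179, 201, 179, 201]
t=32: [379, 412, 379, 412]
t=33: [346, 139, 346, 139]
t=34: [324, 270, 324, 270]
t=35: [244, 163, 244, 163]
t=36: [112, 247, 112, 247]
t=37: [135, 81, 135, 81]
t=38: [190, 109, 190, 109]
t=39: [335, 213, 335, 213]
t=40: [354, 428, 354, 428]
t=41: [302, 156, 302, 156]
t=42: [237, 275, 237, 275]
t=43: [52, 109, 52, 109]
t=44: [409, 238, 409, 238]
t=45: [27, 27, 27, 27]
t=46: [420, 420, 420, 420]
t=47: [60, 60, 60, 60]
t=48: [6, 6, 6, 6]
t=49: [357, 357, 357, 357]
t=50: [384, 384, 384, 384]
t=51: [465, 465, 465, 465]
t=52: [195, 195, 195, 195]
t=53: [411, 411, 411, 411]
t=54: [33, 33, 33, 33]
t=55: [438, 438, 438, 438]
t=56: [114, 114, 114, 114]
t=57: [168, 168, 168, 168]
t=58: [330, 330, 330, 330]
t=59: [303, 303, 303, 303]
t=60: [222, 222, 222, 222]
t=61: [492, 492, 492, 492]
t=62: [276, 276, 276, 276]
t=63: [141, 141, 141, 141]
t=64: [249, 249, 249, 249]
t=65: [60, 60, 60, 60]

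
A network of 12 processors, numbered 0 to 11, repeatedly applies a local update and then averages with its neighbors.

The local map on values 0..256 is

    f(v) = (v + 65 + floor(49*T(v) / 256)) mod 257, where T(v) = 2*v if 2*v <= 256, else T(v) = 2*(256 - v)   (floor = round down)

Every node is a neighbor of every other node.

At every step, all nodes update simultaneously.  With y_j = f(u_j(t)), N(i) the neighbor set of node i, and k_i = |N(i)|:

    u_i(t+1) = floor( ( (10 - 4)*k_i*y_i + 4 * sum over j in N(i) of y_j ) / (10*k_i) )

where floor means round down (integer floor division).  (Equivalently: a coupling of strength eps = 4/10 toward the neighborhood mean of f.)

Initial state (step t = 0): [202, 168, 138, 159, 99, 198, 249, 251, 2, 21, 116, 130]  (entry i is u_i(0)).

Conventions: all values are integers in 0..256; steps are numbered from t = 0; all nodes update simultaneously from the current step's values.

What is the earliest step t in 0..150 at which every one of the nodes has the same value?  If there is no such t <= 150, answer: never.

Simulating step by step:
t=0: [202, 168, 138, 159, 99, 198, 249, 251, 2, 21, 116, 130]  (not all equal)
t=1: [63, 51, 185, 48, 159, 61, 79, 79, 83, 99, 172, 183]  (not all equal)
t=2: [134, 125, 60, 122, 51, 133, 147, 147, 149, 162, 55, 59]  (not all equal)
t=3: [221, 217, 166, 214, 159, 221, 226, 226, 226, 86, 162, 165]  (not all equal)
t=4: [41, 40, 22, 39, 20, 41, 43, 43, 43, 121, 21, 22]  (not all equal)
t=5: [121, 120, 106, 119, 104, 121, 122, 122, 122, 183, 106, 106]  (not all equal)
t=6: [220, 219, 209, 219, 207, 220, 221, 221, 221, 100, 209, 209]  (not all equal)
t=7: [45, 45, 42, 45, 41, 45, 46, 46, 46, 137, 42, 42]  (not all equal)
t=8: [130, 130, 128, 130, 127, 130, 131, 131, 131, 198, 128, 128]  (not all equal)
t=9: [234, 234, 234, 234, 233, 234, 234, 234, 234, 113, 234, 234]  (not all equal)
t=10: [56, 56, 56, 56, 55, 56, 56, 56, 56, 152, 56, 56]  (not all equal)
t=11: [146, 146, 146, 146, 145, 146, 146, 146, 146, 210, 146, 146]  (not all equal)
t=12: [245, 245, 245, 245, 244, 245, 245, 245, 245, 122, 245, 245]  (not all equal)
t=13: [63, 63, 63, 63, 62, 63, 63, 63, 63, 162, 63, 63]  (not all equal)
t=14: [146, 146, 146, 146, 145, 146, 146, 146, 146, 63, 146, 146]  (not all equal)
t=15: [249, 249, 249, 249, 248, 249, 249, 249, 249, 192, 249, 249]  (not all equal)
t=16: [57, 57, 57, 57, 57, 57, 57, 57, 57, 38, 57, 57]  (not all equal)
t=17: [142, 142, 142, 142, 142, 142, 142, 142, 142, 127, 142, 142]  (not all equal)
t=18: [249, 249, 249, 249, 249, 249, 249, 249, 249, 244, 249, 249]  (not all equal)
t=19: [58, 58, 58, 58, 58, 58, 58, 58, 58, 57, 58, 58]  (not all equal)
t=20: [144, 144, 144, 144, 144, 144, 144, 144, 144, 143, 144, 144]  (not all equal)
t=21: [251, 251, 251, 251, 251, 251, 251, 251, 251, 251, 251, 251]  (all equal)

Answer: 21
Key observation: Synchronization is absorbing here: once all nodes are equal they stay equal, and step 21 is the first all-equal step.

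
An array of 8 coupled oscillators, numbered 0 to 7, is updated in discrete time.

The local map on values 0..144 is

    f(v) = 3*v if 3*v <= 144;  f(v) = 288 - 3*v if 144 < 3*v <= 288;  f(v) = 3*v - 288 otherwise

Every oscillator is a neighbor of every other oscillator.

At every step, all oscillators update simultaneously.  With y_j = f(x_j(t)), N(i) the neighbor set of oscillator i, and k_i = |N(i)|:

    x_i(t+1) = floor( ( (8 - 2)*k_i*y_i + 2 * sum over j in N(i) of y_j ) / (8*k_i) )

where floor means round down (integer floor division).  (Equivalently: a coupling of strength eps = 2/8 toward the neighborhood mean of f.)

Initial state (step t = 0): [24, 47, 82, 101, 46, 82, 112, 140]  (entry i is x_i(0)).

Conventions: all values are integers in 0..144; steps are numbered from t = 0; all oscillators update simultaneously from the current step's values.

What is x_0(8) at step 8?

Simulating step by step:
t=0: [24, 47, 82, 101, 46, 82, 112, 140]
t=1: [73, 123, 52, 33, 121, 52, 56, 116]
t=2: [76, 85, 121, 98, 81, 121, 113, 70]
t=3: [57, 38, 68, 19, 47, 68, 51, 70]
t=4: [112, 110, 88, 69, 129, 88, 125, 84]
t=5: [50, 45, 32, 73, 86, 32, 77, 41]
t=6: [125, 123, 95, 75, 48, 95, 67, 114]
t=7: [80, 76, 20, 63, 121, 20, 80, 57]
t=8: [54, 63, 63, 90, 73, 63, 54, 103]

Answer: x_0(8) = 54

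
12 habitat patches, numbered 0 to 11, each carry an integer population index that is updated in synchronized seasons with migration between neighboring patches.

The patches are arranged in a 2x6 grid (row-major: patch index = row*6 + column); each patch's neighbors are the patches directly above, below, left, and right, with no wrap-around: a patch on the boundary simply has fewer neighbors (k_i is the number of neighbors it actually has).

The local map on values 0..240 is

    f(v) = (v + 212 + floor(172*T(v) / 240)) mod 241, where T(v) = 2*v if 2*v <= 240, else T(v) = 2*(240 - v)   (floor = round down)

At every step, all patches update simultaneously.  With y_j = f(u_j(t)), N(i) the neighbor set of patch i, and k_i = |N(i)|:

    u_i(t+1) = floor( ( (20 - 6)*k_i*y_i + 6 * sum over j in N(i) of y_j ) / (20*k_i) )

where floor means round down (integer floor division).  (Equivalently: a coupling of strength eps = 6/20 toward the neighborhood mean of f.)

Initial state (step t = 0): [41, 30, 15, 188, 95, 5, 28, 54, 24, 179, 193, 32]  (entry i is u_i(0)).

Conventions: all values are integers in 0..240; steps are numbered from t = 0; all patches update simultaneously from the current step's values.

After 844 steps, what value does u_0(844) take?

Simulating step by step:
t=0: [41, 30, 15, 188, 95, 5, 28, 54, 24, 179, 193, 32]
t=1: [61, 48, 35, 207, 210, 194, 53, 82, 54, 215, 210, 101]
t=2: [111, 95, 80, 207, 224, 227, 112, 147, 116, 209, 222, 219]
t=3: [30, 158, 159, 218, 217, 216, 2, 28, 48, 202, 218, 219]
t=4: [63, 12, 34, 199, 220, 220, 163, 58, 88, 211, 220, 220]
t=5: [87, 28, 78, 209, 219, 219, 37, 97, 168, 219, 219, 219]
t=6: [142, 82, 138, 216, 220, 220, 101, 155, 59, 198, 220, 220]
t=7: [66, 122, 60, 200, 219, 219, 153, 54, 104, 215, 220, 219]
t=8: [95, 49, 129, 215, 220, 220, 39, 96, 200, 221, 219, 219]
t=9: [164, 105, 66, 200, 219, 219, 106, 181, 203, 220, 219, 219]
t=10: [69, 195, 159, 216, 220, 220, 195, 233, 217, 220, 219, 220]
t=11: [165, 196, 70, 199, 219, 219, 213, 217, 197, 219, 219, 219]
t=12: [69, 197, 167, 217, 220, 220, 188, 222, 218, 221, 220, 220]
t=13: [165, 196, 67, 197, 219, 219, 216, 220, 197, 219, 219, 219]
t=14: [69, 196, 162, 217, 220, 220, 187, 221, 217, 221, 220, 220]
t=15: [166, 197, 69, 198, 219, 219, 216, 221, 198, 219, 219, 219]
t=16: [68, 196, 165, 218, 220, 220, 187, 221, 218, 221, 220, 220]
t=17: [164, 196, 68, 198, 219, 219, 216, 221, 198, 219, 219, 219]
t=18: [69, 196, 164, 217, 220, 220, 187, 221, 217, 221, 220, 220]
t=19: [166, 196, 68, 198, 219, 219, 216, 221, 198, 219, 219, 219]
t=20: [69, 196, 164, 217, 220, 220, 187, 221, 217, 221, 220, 220]

Answer: u_0(844) = 69
Key observation: The state at step 18, [69, 196, 164, 217, 220, 220, 187, 221, 217, 221, 220, 220], reappears at step 20: the system is in a cycle of period 2 from step 18 on.  Therefore the state at step 844 equals the state at step 18 + ((844 - 18) mod 2) = 18, which is [69, 196, 164, 217, 220, 220, 187, 221, 217, 221, 220, 220].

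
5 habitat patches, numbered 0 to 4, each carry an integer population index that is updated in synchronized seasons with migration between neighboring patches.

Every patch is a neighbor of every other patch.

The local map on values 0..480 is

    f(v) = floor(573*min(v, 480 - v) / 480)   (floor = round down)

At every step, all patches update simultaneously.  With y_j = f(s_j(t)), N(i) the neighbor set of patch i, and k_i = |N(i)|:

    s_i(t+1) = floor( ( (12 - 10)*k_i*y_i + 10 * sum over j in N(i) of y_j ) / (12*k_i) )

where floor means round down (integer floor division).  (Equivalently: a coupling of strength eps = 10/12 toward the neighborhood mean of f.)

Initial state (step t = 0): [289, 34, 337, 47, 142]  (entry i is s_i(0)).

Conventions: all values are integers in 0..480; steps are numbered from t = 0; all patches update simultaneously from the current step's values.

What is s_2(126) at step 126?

Answer: s_2(126) = 237
Key observation: The state at step 23, [282, 282, 282, 282, 282], reappears at step 27: the system is in a cycle of period 4 from step 23 on.  Therefore the state at step 126 equals the state at step 23 + ((126 - 23) mod 4) = 26, which is [237, 237, 237, 237, 237].

Derivation:
t=0: [289, 34, 337, 47, 142]
t=1: [128, 136, 131, 135, 131]
t=2: [157, 157, 157, 157, 157]
t=3: [187, 187, 187, 187, 187]
t=4: [223, 223, 223, 223, 223]
t=5: [266, 266, 266, 266, 266]
t=6: [255, 255, 255, 255, 255]
t=7: [268, 268, 268, 268, 268]
t=8: [253, 253, 253, 253, 253]
t=9: [270, 270, 270, 270, 270]
t=10: [250, 250, 250, 250, 250]
t=11: [274, 274, 274, 274, 274]
t=12: [245, 245, 245, 245, 245]
t=13: [280, 280, 280, 280, 280]
t=14: [238, 238, 238, 238, 238]
t=15: [284, 284, 284, 284, 284]
t=16: [233, 233, 233, 233, 233]
t=17: [278, 278, 278, 278, 278]
t=18: [241, 241, 241, 241, 241]
t=19: [285, 285, 285, 285, 285]
t=20: [232, 232, 232, 232, 232]
t=21: [276, 276, 276, 276, 276]
t=22: [243, 243, 243, 243, 243]
t=23: [282, 282, 282, 282, 282]
t=24: [236, 236, 236, 236, 236]
t=25: [281, 281, 281, 281, 281]
t=26: [237, 237, 237, 237, 237]
t=27: [282, 282, 282, 282, 282]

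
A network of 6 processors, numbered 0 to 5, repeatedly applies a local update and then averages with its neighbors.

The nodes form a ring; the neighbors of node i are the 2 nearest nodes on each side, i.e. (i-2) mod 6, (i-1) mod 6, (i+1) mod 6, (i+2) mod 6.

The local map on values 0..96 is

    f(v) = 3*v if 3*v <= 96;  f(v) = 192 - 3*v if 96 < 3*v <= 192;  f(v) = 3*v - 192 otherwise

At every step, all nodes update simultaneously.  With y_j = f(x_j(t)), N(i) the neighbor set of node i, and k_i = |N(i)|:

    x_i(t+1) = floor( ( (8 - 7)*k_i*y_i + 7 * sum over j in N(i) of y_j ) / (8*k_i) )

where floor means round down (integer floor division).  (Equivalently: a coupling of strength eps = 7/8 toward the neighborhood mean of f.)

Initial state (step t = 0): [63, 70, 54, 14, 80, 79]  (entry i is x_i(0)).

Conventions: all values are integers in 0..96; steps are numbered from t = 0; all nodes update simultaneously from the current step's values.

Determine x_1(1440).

Answer: x_1(1440) = 78
Key observation: The state at step 4, [18, 18, 18, 18, 18, 18], reappears at step 12: the system is in a cycle of period 8 from step 4 on.  Therefore the state at step 1440 equals the state at step 4 + ((1440 - 4) mod 8) = 8, which is [78, 78, 78, 78, 78, 78].

Derivation:
t=0: [63, 70, 54, 14, 80, 79]
t=1: [31, 28, 28, 36, 32, 29]
t=2: [88, 86, 88, 87, 88, 88]
t=3: [70, 70, 70, 70, 71, 70]
t=4: [18, 18, 18, 18, 18, 18]
t=5: [54, 54, 54, 54, 54, 54]
t=6: [30, 30, 30, 30, 30, 30]
t=7: [90, 90, 90, 90, 90, 90]
t=8: [78, 78, 78, 78, 78, 78]
t=9: [42, 42, 42, 42, 42, 42]
t=10: [66, 66, 66, 66, 66, 66]
t=11: [6, 6, 6, 6, 6, 6]
t=12: [18, 18, 18, 18, 18, 18]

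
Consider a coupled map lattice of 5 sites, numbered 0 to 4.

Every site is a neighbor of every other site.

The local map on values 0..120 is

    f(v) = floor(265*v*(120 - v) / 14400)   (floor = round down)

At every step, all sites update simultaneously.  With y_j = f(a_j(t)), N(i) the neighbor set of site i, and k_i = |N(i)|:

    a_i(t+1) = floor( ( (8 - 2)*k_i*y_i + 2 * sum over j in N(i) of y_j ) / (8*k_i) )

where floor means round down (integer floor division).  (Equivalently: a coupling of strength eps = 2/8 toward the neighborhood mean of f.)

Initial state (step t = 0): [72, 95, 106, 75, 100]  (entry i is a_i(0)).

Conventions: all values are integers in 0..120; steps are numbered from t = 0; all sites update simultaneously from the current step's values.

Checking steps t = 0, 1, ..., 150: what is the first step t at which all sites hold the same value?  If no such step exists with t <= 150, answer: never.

Simulating step by step:
t=0: [72, 95, 106, 75, 100]  (not all equal)
t=1: [57, 44, 33, 57, 39]  (not all equal)
t=2: [64, 60, 54, 64, 58]  (not all equal)
t=3: [65, 65, 65, 65, 65]  (all equal)

Answer: 3
Key observation: Synchronization is absorbing here: once all sites are equal they stay equal, and step 3 is the first all-equal step.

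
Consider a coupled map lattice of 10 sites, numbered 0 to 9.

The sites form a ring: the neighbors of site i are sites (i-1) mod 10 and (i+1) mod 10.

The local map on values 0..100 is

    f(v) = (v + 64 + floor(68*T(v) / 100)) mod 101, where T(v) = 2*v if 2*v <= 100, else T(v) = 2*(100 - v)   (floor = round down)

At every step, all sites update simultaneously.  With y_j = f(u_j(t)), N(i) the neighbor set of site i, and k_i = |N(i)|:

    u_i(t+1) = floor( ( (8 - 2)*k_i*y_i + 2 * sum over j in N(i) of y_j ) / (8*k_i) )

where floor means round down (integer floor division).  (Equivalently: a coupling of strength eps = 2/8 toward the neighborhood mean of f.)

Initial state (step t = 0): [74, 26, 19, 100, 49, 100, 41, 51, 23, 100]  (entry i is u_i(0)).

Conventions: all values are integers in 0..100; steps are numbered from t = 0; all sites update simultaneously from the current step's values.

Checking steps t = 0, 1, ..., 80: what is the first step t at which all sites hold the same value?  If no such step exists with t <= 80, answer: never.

Answer: never
Key observation: The state at step 6 reappears at step 8 — the system is in a cycle of period 2 from step 6 on.  No step 0..8 is synchronized, and the cycle repeats forever, so no step up to 80 (or ever) has all sites equal.

Derivation:
t=0: [74, 26, 19, 100, 49, 100, 41, 51, 23, 100]  (not all equal)
t=1: [64, 27, 16, 57, 74, 64, 62, 69, 30, 58]  (not all equal)
t=2: [69, 28, 13, 67, 73, 74, 75, 69, 43, 72]  (not all equal)
t=3: [68, 42, 83, 76, 72, 72, 72, 72, 66, 72]  (not all equal)
t=4: [72, 64, 68, 71, 72, 73, 73, 73, 74, 73]  (not all equal)
t=5: [73, 74, 74, 73, 72, 72, 72, 72, 72, 72]  (not all equal)
t=6: [72, 72, 72, 72, 72, 73, 73, 73, 73, 72]  (not all equal)
t=7: [73, 73, 73, 73, 72, 72, 72, 72, 72, 72]  (not all equal)
t=8: [72, 72, 72, 72, 72, 73, 73, 73, 73, 72]  (not all equal)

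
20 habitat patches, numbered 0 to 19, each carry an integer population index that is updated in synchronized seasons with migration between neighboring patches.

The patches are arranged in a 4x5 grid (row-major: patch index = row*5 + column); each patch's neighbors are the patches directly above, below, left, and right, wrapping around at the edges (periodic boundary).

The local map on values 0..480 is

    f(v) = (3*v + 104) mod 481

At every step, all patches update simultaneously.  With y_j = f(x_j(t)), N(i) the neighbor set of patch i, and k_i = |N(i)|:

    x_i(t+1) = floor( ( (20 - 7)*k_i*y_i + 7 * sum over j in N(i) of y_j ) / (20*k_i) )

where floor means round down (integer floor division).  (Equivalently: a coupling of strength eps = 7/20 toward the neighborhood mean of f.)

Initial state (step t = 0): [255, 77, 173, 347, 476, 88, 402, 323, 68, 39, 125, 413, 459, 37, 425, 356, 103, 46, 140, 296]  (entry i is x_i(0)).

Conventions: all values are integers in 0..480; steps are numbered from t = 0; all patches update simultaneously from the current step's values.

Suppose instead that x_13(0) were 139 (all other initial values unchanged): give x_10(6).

Answer: x_10(6) = 362
Key observation: This trace re-runs the system from the modified initial state.

Derivation:
t=0: [255, 77, 173, 347, 476, 88, 402, 323, 68, 39, 125, 413, 459, 139, 425, 356, 103, 46, 140, 296]
t=1: [339, 330, 168, 169, 129, 364, 330, 145, 248, 247, 431, 359, 92, 96, 338, 251, 370, 212, 71, 85]
t=2: [169, 144, 133, 156, 95, 247, 142, 125, 321, 303, 368, 247, 328, 361, 237, 349, 250, 262, 305, 308]
t=3: [171, 85, 104, 109, 282, 278, 142, 337, 142, 137, 269, 306, 211, 200, 268, 194, 331, 316, 106, 127]
t=4: [218, 297, 360, 398, 357, 353, 121, 166, 105, 144, 380, 115, 212, 245, 338, 194, 150, 166, 339, 135]
t=5: [237, 112, 197, 307, 199, 225, 373, 198, 348, 122, 271, 386, 260, 319, 164, 191, 118, 141, 177, 82]
t=6: [318, 396, 206, 108, 249, 325, 279, 234, 195, 377, 362, 331, 319, 139, 193, 265, 383, 137, 148, 287]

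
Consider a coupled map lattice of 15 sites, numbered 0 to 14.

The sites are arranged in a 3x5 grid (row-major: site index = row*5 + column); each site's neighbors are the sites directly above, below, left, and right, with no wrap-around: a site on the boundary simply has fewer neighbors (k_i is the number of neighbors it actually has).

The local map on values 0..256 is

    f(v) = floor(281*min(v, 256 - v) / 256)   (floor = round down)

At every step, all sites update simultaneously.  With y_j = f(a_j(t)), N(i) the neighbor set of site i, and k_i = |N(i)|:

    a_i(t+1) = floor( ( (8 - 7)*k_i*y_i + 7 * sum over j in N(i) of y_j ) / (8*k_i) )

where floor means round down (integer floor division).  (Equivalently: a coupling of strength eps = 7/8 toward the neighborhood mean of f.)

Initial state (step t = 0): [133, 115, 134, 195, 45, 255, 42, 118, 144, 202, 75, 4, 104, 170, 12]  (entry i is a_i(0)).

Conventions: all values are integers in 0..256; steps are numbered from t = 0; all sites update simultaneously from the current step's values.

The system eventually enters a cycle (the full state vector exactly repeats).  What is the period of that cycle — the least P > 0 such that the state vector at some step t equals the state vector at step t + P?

Answer: 2
Key observation: The state at step 16, [137, 137, 134, 133, 131, 138, 136, 135, 132, 132, 137, 137, 134, 134, 131], reappears at step 18 — and no state repeats earlier — so the cycle the system enters has period 2.

Derivation:
t=0: [133, 115, 134, 195, 45, 255, 42, 118, 144, 202, 75, 4, 104, 170, 12]
t=1: [72, 107, 110, 96, 60, 76, 62, 106, 91, 61, 12, 71, 80, 84, 68]
t=2: [97, 92, 113, 95, 82, 57, 94, 96, 95, 77, 71, 58, 94, 87, 78]
t=3: [84, 109, 105, 105, 93, 91, 85, 108, 97, 91, 64, 90, 89, 97, 88]
t=4: [106, 102, 117, 108, 106, 86, 106, 104, 109, 101, 94, 88, 106, 100, 101]
t=5: [104, 118, 116, 120, 114, 109, 105, 119, 113, 114, 96, 109, 107, 114, 109]
t=6: [122, 119, 129, 126, 127, 112, 123, 121, 127, 122, 117, 113, 123, 120, 124]
t=7: [126, 134, 134, 138, 135, 130, 128, 136, 134, 137, 123, 131, 129, 135, 132]
t=8: [135, 136, 131, 132, 129, 137, 135, 135, 130, 133, 137, 137, 134, 135, 131]
t=9: [130, 133, 133, 137, 135, 131, 130, 134, 134, 137, 130, 131, 131, 135, 133]
t=10: [136, 136, 132, 132, 130, 137, 135, 135, 131, 132, 137, 137, 134, 134, 131]
t=11: [130, 132, 133, 136, 136, 130, 130, 134, 134, 137, 130, 131, 131, 135, 134]
t=12: [137, 136, 133, 132, 130, 138, 136, 135, 131, 132, 137, 137, 134, 134, 131]
t=13: [130, 131, 133, 136, 136, 130, 130, 133, 134, 137, 129, 131, 131, 135, 134]
t=14: [137, 137, 134, 132, 130, 138, 136, 135, 132, 132, 137, 137, 134, 134, 131]
t=15: [129, 131, 132, 135, 136, 130, 130, 133, 134, 136, 129, 131, 131, 135, 134]
t=16: [137, 137, 134, 133, 131, 138, 136, 135, 132, 132, 137, 137, 134, 134, 131]
t=17: [129, 131, 132, 135, 135, 130, 130, 133, 134, 136, 129, 131, 131, 135, 134]
t=18: [137, 137, 134, 133, 131, 138, 136, 135, 132, 132, 137, 137, 134, 134, 131]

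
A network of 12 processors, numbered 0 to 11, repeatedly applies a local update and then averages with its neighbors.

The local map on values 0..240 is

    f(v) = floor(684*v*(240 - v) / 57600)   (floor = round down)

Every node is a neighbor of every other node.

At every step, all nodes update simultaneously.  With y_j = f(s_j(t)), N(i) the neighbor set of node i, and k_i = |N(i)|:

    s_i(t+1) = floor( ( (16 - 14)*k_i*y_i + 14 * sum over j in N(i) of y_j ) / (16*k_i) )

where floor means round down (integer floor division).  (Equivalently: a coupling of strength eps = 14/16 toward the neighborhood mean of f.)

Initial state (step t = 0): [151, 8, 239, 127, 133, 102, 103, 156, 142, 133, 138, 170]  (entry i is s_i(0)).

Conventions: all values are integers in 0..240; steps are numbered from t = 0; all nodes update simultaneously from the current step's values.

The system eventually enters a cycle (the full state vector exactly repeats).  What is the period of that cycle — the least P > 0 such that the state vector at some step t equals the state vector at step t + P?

Simulating step by step:
t=0: [151, 8, 239, 127, 133, 102, 103, 156, 142, 133, 138, 170]
t=1: [138, 132, 131, 139, 138, 138, 138, 138, 138, 138, 138, 137]
t=2: [167, 167, 167, 167, 167, 167, 167, 167, 167, 167, 167, 167]
t=3: [144, 144, 144, 144, 144, 144, 144, 144, 144, 144, 144, 144]
t=4: [164, 164, 164, 164, 164, 164, 164, 164, 164, 164, 164, 164]
t=5: [148, 148, 148, 148, 148, 148, 148, 148, 148, 148, 148, 148]
t=6: [161, 161, 161, 161, 161, 161, 161, 161, 161, 161, 161, 161]
t=7: [151, 151, 151, 151, 151, 151, 151, 151, 151, 151, 151, 151]
t=8: [159, 159, 159, 159, 159, 159, 159, 159, 159, 159, 159, 159]
t=9: [152, 152, 152, 152, 152, 152, 152, 152, 152, 152, 152, 152]
t=10: [158, 158, 158, 158, 158, 158, 158, 158, 158, 158, 158, 158]
t=11: [153, 153, 153, 153, 153, 153, 153, 153, 153, 153, 153, 153]
t=12: [158, 158, 158, 158, 158, 158, 158, 158, 158, 158, 158, 158]

Answer: 2
Key observation: The state at step 10, [158, 158, 158, 158, 158, 158, 158, 158, 158, 158, 158, 158], reappears at step 12 — and no state repeats earlier — so the cycle the system enters has period 2.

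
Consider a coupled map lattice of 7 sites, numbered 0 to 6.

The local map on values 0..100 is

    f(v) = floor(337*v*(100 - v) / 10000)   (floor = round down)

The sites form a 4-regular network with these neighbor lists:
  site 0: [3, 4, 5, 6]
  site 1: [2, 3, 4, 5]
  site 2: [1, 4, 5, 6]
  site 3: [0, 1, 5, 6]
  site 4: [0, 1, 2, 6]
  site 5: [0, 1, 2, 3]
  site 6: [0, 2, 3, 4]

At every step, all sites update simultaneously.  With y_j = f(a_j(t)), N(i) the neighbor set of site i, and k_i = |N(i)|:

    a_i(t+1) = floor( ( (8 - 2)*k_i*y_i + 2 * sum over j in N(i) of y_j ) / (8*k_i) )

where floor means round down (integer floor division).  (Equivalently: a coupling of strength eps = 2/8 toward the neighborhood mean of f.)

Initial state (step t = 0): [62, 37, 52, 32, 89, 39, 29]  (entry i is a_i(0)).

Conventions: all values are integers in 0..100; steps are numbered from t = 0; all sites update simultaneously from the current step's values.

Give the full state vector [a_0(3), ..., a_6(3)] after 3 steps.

Answer: [75, 77, 79, 76, 63, 81, 70]

Derivation:
t=0: [62, 37, 52, 32, 89, 39, 29]
t=1: [75, 75, 79, 73, 43, 79, 68]
t=2: [64, 63, 58, 65, 77, 56, 71]
t=3: [75, 77, 79, 76, 63, 81, 70]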